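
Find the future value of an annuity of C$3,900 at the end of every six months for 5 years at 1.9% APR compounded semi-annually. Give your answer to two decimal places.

i = 0.019/2 = 0.0095 per half-year; n = 5·2 = 10.
FV = PMT · [(1+i)^n − 1] / i = 3900 · 10.438512 = 40,710.1973

C$40,710.20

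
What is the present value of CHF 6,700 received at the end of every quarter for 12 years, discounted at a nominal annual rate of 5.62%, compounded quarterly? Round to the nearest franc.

Periodic rate i = 0.0562/4 = 0.01405; n = 12 × 4 = 48 periods.
PV = 6700 × [1 − (1+0.01405)^(−48)] / 0.01405 = 6700 × 34.743138 = 232,779.0240

CHF 232,779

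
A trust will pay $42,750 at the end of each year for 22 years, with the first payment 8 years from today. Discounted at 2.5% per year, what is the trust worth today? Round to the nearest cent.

$602,952.81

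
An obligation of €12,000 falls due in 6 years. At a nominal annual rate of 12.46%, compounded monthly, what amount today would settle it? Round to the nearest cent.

€5,703.96

With 12 periods per year: i = 0.0103833, n = 72.
PV = FV·(1+i)^(−n) = 12,000 × 0.475330 = 5,703.9635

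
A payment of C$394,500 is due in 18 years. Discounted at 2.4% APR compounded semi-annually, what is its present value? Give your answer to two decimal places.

C$256,772.53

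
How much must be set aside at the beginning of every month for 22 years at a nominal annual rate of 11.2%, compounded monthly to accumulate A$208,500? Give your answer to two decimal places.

i = 0.112/12 = 0.00933333 per month; n = 22·12 = 264.
FV-annuity factor × (1+i) = 1148.281920; PMT = 208500 / 1148.281920 = 181.5756

A$181.58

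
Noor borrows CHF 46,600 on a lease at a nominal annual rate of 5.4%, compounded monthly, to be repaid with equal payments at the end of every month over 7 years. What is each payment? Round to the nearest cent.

CHF 667.43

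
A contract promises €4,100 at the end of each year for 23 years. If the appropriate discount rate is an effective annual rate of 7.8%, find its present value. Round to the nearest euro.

€43,222

PV = PMT · [1 − (1+i)^(−n)] / i = 4100 · 10.541882 = 43,221.7177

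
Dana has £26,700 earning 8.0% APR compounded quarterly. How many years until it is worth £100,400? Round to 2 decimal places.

Periodic rate i = 0.08/4 = 0.02.
(1+i)^n = 100400/26700 = 3.76030, so n = ln 3.76030 / ln 1.02 = 66.8850 quarters
= 66.8850/4 years

16.72 years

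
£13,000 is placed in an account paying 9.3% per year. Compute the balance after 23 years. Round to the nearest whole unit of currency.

£100,509

13,000 × (1+0.093)^23 = 13,000 × 7.731499 = 100,509.4918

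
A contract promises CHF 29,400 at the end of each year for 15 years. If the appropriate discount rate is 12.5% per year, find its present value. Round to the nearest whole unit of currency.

PV = 29400 × [1 − (1+0.125)^(−15)] / 0.125 = 29400 × 6.632894 = 195,007.0872

CHF 195,007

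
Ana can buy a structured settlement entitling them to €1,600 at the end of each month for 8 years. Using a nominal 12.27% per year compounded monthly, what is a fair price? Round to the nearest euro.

€97,552

With 12 periods per year: i = 0.010225, n = 96.
PV = PMT · [1 − (1+i)^(−n)] / i = 1600 · 60.969830 = 97,551.7286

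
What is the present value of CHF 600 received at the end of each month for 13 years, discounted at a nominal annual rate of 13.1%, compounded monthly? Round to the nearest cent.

Periodic rate i = 0.131/12 = 0.0109167; n = 13 × 12 = 156 periods.
Annuity factor a(156|0.0109167) = 74.764131; PV = 600 × 74.764131 = 44,858.4783

CHF 44,858.48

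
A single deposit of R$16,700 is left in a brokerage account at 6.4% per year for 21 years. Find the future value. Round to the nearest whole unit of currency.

FV = PV·(1+i)^n = 16,700 × 3.679376 = 61,445.5815

R$61,446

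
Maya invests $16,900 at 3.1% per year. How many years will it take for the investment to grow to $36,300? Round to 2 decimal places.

25.04 years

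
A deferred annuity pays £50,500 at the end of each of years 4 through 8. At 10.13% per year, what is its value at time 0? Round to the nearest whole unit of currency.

Value one period before first payment (t=3): 50500 × [1 − (1+0.1013)^(−5)] / 0.1013 = 50500 × 3.778231 = 190,800.6577
Discount back 3 years: 190,800.6577 × (1+0.1013)^(−3) = 190,800.6577 × 0.748657 = 142,844.3114

£142,844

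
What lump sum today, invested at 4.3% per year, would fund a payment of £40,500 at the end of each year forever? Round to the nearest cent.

PV = C/r = 40500/0.043 = 941,860.4651

£941,860.47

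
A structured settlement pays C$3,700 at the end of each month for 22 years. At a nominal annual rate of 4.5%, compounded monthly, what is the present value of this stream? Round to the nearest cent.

Periodic rate i = 0.045/12 = 0.00375; n = 22 × 12 = 264 periods.
PV = 3700 × [1 − (1+0.00375)^(−264)] / 0.00375 = 3700 × 167.395907 = 619,364.8565

C$619,364.86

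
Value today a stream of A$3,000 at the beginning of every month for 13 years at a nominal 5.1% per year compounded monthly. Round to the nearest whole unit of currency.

Periodic rate i = 0.051/12 = 0.00425; n = 13 × 12 = 156 periods.
PV = 3000 × [1 − (1+0.00425)^(−156)] / 0.00425 × (1+i) = 3000 × 114.359841 = 343,079.5220
(Beginning-of-period payments → annuity-due factor ×(1+i).)

A$343,080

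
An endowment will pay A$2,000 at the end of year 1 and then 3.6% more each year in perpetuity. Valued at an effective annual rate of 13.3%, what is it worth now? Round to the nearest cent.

A$20,618.56

PV = D₁/(r − g) = 2000/(0.133 − 0.036) = 20,618.5567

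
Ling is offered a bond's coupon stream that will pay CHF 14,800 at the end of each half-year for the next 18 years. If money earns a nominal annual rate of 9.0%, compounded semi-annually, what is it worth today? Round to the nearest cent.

CHF 261,457.40

With 2 periods per year: i = 0.045, n = 36.
PV = PMT · [1 − (1+i)^(−n)] / i = 14800 · 17.666041 = 261,457.4005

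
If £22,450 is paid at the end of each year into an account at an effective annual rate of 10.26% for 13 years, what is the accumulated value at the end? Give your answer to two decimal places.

£560,126.97

FV = 22450 × [(1+0.1026)^13 − 1] / 0.1026 = 22450 × 24.949977 = 560,126.9749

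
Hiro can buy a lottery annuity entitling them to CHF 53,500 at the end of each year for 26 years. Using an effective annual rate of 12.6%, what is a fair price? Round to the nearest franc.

CHF 405,195

Annuity factor a(26|0.126) = 7.573738; PV = 53500 × 7.573738 = 405,194.9824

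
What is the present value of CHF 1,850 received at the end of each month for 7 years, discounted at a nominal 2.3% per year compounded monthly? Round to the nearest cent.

CHF 143,408.85

Periodic rate i = 0.023/12 = 0.00191667; n = 7 × 12 = 84 periods.
PV = 1850 × [1 − (1+0.00191667)^(−84)] / 0.00191667 = 1850 × 77.518299 = 143,408.8525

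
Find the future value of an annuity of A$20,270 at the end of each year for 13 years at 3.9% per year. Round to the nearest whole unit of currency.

A$334,912

FV = PMT · [(1+i)^n − 1] / i = 20270 · 16.522558 = 334,912.2411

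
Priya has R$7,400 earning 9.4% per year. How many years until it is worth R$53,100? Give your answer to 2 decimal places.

n = ln(53100/7400) / ln(1+0.094) = ln(7.17568) / 0.089841 = 21.9355 years

21.94 years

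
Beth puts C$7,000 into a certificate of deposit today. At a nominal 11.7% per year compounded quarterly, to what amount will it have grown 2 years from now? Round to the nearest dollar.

C$8,816

i = 0.117/4 = 0.02925 per quarter; n = 2·4 = 8.
FV = PV·(1+i)^n = 7,000 × 1.259410 = 8,815.8673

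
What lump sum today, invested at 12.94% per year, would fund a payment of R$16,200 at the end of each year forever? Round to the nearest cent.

R$125,193.20

PV = PMT / i = 16200 / 0.1294 = 125,193.1994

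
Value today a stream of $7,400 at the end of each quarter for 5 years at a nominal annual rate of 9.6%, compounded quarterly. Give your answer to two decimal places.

$116,457.03

i = 0.096/4 = 0.024 per quarter; n = 5·4 = 20.
PV = PMT · [1 − (1+i)^(−n)] / i = 7400 · 15.737436 = 116,457.0289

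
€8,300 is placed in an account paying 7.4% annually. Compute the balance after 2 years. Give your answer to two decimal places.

€9,573.85

FV = 8,300 × (1 + 0.074)^2 = 9,573.8508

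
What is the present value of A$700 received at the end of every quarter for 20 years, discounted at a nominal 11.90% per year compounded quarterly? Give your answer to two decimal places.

With 4 periods per year: i = 0.02975, n = 80.
PV = PMT · [1 − (1+i)^(−n)] / i = 700 · 30.392607 = 21,274.8247

A$21,274.82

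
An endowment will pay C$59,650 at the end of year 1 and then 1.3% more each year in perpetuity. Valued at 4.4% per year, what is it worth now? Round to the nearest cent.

PV = PMT / (i − g) = 59650 / (0.044 − 0.013) = 59650 / 0.031000 = 1,924,193.5484

C$1,924,193.55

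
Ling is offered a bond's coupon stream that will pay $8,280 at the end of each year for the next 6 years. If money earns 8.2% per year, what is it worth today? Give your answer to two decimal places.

$38,046.31

PV = PMT · [1 − (1+i)^(−n)] / i = 8280 · 4.594965 = 38,046.3070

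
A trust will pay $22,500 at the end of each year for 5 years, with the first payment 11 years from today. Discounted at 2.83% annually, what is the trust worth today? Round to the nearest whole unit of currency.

$78,331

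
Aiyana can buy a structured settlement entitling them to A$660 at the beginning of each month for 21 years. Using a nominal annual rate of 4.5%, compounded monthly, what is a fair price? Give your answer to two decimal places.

i = 0.045/12 = 0.00375 per month; n = 21·12 = 252.
Annuity factor a(252|0.00375) × (1+i) = 163.446059; PV = 660 × 163.446059 = 107,874.3987
Payments are at the start of each period, so multiply by (1+i).

A$107,874.40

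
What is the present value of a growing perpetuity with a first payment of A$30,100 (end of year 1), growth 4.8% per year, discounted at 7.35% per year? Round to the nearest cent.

A$1,180,392.16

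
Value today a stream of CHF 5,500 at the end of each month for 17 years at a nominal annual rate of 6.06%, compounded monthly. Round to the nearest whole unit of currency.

CHF 699,358

With 12 periods per year: i = 0.00505, n = 204.
PV = PMT · [1 − (1+i)^(−n)] / i = 5500 · 127.156013 = 699,358.0727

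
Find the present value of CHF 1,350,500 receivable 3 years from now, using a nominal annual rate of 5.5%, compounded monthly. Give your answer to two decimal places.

CHF 1,145,512.19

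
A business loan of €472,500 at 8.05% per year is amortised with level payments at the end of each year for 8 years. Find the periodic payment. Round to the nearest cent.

Annuity-PV factor = 5.735751; PMT = 472500 / 5.735751 = 82,378.0542

€82,378.05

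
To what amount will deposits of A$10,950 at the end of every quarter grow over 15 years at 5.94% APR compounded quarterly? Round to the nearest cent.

Periodic rate i = 0.0594/4 = 0.01485; n = 15 × 4 = 60 periods.
FV = PMT · [(1+i)^n − 1] / i = 10950 · 95.734002 = 1,048,287.3260

A$1,048,287.33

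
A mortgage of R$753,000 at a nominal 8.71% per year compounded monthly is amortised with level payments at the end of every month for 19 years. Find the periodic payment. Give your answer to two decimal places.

With 12 periods per year: i = 0.00725833, n = 228.
Annuity-PV factor = 111.284933; PMT = 753000 / 111.284933 = 6,766.4146

R$6,766.41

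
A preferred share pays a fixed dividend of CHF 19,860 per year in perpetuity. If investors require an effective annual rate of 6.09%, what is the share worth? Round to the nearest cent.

CHF 326,108.37

PV = C/r = 19860/0.0609 = 326,108.3744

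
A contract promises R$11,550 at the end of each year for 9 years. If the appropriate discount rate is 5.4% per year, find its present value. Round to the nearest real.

R$80,653

PV = 11550 × [1 − (1+0.054)^(−9)] / 0.054 = 11550 × 6.982904 = 80,652.5390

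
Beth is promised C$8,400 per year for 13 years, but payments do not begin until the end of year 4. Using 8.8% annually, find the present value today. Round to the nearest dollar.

C$49,357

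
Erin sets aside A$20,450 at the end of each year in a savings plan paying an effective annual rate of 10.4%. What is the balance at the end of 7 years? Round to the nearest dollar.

FV = PMT · [(1+i)^n − 1] / i = 20450 · 9.604473 = 196,411.4805

A$196,411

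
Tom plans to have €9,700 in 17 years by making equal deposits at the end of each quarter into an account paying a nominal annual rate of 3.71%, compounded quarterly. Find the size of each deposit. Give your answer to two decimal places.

€103.00

i = 0.0371/4 = 0.009275 per quarter; n = 17·4 = 68.
FV-annuity factor = 94.174817; PMT = 9700 / 94.174817 = 102.9999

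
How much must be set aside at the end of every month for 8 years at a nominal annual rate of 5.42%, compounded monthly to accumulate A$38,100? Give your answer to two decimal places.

A$317.91

Periodic rate i = 0.0542/12 = 0.00451667; n = 8 × 12 = 96 periods.
FV-annuity factor = 119.844168; PMT = 38100 / 119.844168 = 317.9128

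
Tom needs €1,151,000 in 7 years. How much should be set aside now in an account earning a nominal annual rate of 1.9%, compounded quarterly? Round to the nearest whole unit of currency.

€1,007,978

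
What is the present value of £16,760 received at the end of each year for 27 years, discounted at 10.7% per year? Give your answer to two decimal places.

PV = PMT · [1 − (1+i)^(−n)] / i = 16760 · 8.745132 = 146,568.4119

£146,568.41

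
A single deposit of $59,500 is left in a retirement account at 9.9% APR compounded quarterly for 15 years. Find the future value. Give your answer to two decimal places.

$257,983.89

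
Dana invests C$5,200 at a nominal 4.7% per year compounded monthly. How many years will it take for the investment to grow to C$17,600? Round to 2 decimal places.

Periodic rate i = 0.047/12 = 0.00391667.
(1+i)^n = 17600/5200 = 3.38462, so n = ln 3.38462 / ln 1.00392 = 311.9046 months
= 311.9046/12 years

25.99 years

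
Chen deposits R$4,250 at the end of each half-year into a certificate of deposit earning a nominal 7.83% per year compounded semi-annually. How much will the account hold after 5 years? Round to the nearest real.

Periodic rate i = 0.0783/2 = 0.03915; n = 5 × 2 = 10 periods.
FV = 4250 × [(1+0.03915)^10 − 1] / 0.03915 = 4250 × 11.958890 = 50,825.2814

R$50,825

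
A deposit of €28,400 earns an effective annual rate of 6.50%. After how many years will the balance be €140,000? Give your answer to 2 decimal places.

25.33 years

(1+i)^n = 140000/28400 = 4.92958, so n = ln 4.92958 / ln 1.065 = 25.3316 years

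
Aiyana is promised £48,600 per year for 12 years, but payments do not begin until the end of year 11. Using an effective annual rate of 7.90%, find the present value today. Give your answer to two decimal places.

£172,115.73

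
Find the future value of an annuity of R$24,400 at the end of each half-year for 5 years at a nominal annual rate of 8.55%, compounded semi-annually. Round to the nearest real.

With 2 periods per year: i = 0.04275, n = 10.
FV = 24400 × [(1+0.04275)^10 − 1] / 0.04275 = 24400 × 12.160337 = 296,712.2191

R$296,712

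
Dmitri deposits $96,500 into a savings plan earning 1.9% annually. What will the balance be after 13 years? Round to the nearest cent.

FV = 96,500 × (1 + 0.019)^13 = 123,251.3558

$123,251.36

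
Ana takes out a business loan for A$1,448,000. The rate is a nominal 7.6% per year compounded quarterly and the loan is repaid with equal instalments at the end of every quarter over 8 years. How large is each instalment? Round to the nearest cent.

i = 0.076/4 = 0.019 per quarter; n = 8·4 = 32.
PMT = 1.448e+06 / ( [1 − (1+0.019)^(−32)] / 0.019 ) = 1.448e+06 / 23.813003 = 60,807.1135

A$60,807.11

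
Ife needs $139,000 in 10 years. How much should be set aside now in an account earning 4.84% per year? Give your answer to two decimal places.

$86,645.23

PV = 139,000 / (1 + 0.0484)^10 = 139,000 / 1.604243 = 86,645.2337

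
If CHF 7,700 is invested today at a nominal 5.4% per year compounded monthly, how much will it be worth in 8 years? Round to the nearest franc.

CHF 11,849

With 12 periods per year: i = 0.0045, n = 96.
7,700 × (1+0.0045)^96 = 7,700 × 1.538843 = 11,849.0919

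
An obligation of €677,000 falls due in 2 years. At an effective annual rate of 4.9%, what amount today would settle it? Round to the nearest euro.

PV = FV·(1+i)^(−n) = 677,000 × 0.908760 = 615,230.2661

€615,230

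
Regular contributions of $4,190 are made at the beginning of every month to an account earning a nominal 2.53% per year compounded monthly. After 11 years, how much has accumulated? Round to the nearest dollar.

Periodic rate i = 0.0253/12 = 0.00210833; n = 11 × 12 = 132 periods.
FV = 4190 × [(1+0.00210833)^132 − 1] / 0.00210833 × (1+i) = 4190 × 152.334166 = 638,280.1575
Payments are at the start of each period, so multiply by (1+i).

$638,280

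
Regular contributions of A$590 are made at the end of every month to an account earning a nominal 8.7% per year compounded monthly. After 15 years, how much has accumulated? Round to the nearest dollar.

With 12 periods per year: i = 0.00725, n = 180.
FV = 590 × [(1+0.00725)^180 − 1] / 0.00725 = 590 × 368.326715 = 217,312.7619

A$217,313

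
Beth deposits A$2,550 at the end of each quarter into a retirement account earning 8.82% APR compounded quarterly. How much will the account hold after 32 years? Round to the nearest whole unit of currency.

i = 0.0882/4 = 0.02205 per quarter; n = 32·4 = 128.
FV = 2550 × [(1+0.02205)^128 − 1] / 0.02205 = 2550 × 694.297492 = 1,770,458.6038

A$1,770,459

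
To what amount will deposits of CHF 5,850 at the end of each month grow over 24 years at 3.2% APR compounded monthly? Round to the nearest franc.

CHF 2,529,940

With 12 periods per year: i = 0.00266667, n = 288.
FV = PMT · [(1+i)^n − 1] / i = 5850 · 432.468337 = 2,529,939.7696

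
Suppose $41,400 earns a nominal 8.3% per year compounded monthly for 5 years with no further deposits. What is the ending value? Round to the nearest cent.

$62,605.45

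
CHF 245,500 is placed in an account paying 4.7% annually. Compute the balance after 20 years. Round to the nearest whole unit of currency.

CHF 615,156

FV = PV·(1+i)^n = 245,500 × 2.505726 = 615,155.8098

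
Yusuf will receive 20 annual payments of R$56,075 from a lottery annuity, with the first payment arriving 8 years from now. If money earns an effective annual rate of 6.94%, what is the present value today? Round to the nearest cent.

PV at t=7 (ordinary 20-year annuity): 56075 × a(20|0.0694) = 56075 × 10.643598 = 596,839.7616
PV₀ = 596,839.7616 / (1+0.0694)^7 = 596,839.7616 / 1.599489 = 373,144.0233

R$373,144.02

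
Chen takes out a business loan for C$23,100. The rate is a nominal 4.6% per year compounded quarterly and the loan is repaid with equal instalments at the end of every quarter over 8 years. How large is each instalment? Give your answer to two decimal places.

C$866.92

i = 0.046/4 = 0.0115 per quarter; n = 8·4 = 32.
Annuity-PV factor = 26.645905; PMT = 23100 / 26.645905 = 866.9250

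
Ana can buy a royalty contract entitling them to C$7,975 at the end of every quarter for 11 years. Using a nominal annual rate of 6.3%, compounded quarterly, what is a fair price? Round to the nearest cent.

C$251,766.11

i = 0.063/4 = 0.01575 per quarter; n = 11·4 = 44.
PV = 7975 × [1 − (1+0.01575)^(−44)] / 0.01575 = 7975 × 31.569418 = 251,766.1068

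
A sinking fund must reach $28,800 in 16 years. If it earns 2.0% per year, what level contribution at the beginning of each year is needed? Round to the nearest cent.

PMT = 28800 / ( [(1+0.02)^16 − 1] / 0.02 × (1+i) ) = 28800 / 19.012071 = 1,514.8271

$1,514.83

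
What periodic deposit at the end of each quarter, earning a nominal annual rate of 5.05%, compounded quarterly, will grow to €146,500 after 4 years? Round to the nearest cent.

€8,320.07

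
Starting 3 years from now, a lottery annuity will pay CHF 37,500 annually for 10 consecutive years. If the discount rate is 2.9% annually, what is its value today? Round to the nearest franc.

CHF 303,654

Value one period before first payment (t=2): 37500 × [1 − (1+0.029)^(−10)] / 0.029 = 37500 × 8.573902 = 321,521.3097
Discount back 2 years: 321,521.3097 × (1+0.029)^(−2) = 321,521.3097 × 0.944429 = 303,654.0044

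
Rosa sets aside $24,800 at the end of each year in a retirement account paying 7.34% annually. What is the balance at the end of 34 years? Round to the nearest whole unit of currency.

$3,417,469

Accumulation factor s(34|0.0734) = 137.801179; FV = 24800 × 137.801179 = 3,417,469.2325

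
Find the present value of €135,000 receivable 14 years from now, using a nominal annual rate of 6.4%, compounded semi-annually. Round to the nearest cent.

With 2 periods per year: i = 0.032, n = 28.
PV = 135,000 / (1 + 0.032)^28 = 135,000 / 2.415636 = 55,885.8994

€55,885.90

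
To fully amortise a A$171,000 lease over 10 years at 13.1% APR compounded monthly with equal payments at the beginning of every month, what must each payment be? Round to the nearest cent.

A$2,535.63

Periodic rate i = 0.131/12 = 0.0109167; n = 10 × 12 = 120 periods.
PMT = 171000 / ( [1 − (1+0.0109167)^(−120)] / 0.0109167 × (1+i) ) = 171000 / 67.438890 = 2,535.6289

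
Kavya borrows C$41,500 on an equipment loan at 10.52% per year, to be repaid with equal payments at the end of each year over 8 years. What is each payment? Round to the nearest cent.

PMT = 41500 / ( [1 − (1+0.1052)^(−8)] / 0.1052 ) = 41500 / 5.235415 = 7,926.7839

C$7,926.78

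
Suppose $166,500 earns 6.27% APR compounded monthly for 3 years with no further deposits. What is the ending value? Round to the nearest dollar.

$200,859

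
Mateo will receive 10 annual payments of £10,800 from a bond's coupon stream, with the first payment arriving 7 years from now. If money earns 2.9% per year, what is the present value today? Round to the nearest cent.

PV at t=6 (ordinary 10-year annuity): 10800 × a(10|0.029) = 10800 × 8.573902 = 92,598.1372
Discount back 6 years: 92,598.1372 × (1+0.029)^(−6) = 92,598.1372 × 0.842379 = 78,002.7657

£78,002.77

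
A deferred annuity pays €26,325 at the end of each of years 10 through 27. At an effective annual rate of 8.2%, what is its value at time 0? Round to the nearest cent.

€119,714.95

PV at t=9 (ordinary 18-year annuity): 26325 × a(18|0.082) = 26325 × 9.243264 = 243,328.9250
Discount back 9 years: 243,328.9250 × (1+0.082)^(−9) = 243,328.9250 × 0.491988 = 119,714.9505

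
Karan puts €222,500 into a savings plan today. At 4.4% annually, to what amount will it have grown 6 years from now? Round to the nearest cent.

€288,093.20

FV = PV·(1+i)^n = 222,500 × 1.294801 = 288,093.1998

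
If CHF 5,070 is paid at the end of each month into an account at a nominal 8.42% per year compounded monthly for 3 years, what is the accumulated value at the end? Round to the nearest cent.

i = 0.0842/12 = 0.00701667 per month; n = 3·12 = 36.
FV = PMT · [(1+i)^n − 1] / i = 5070 · 40.793325 = 206,822.1578

CHF 206,822.16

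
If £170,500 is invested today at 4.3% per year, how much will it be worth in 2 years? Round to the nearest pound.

£185,478

170,500 × (1+0.043)^2 = 170,500 × 1.087849 = 185,478.2545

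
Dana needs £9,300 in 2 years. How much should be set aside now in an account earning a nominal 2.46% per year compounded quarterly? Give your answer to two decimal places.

£8,854.85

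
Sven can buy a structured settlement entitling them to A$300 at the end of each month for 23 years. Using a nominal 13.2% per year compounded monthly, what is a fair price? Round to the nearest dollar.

A$25,941

With 12 periods per year: i = 0.011, n = 276.
PV = 300 × [1 − (1+0.011)^(−276)] / 0.011 = 300 × 86.470058 = 25,941.0174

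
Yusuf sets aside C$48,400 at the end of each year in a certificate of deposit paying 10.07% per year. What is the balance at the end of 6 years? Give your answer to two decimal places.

C$374,095.91

Accumulation factor s(6|0.1007) = 7.729254; FV = 48400 × 7.729254 = 374,095.9102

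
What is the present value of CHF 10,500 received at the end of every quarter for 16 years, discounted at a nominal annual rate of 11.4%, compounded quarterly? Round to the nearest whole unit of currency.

CHF 307,430

Periodic rate i = 0.114/4 = 0.0285; n = 16 × 4 = 64 periods.
Annuity factor a(64|0.0285) = 29.279003; PV = 10500 × 29.279003 = 307,429.5275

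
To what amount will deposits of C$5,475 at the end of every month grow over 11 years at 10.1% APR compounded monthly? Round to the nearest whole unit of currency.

Periodic rate i = 0.101/12 = 0.00841667; n = 11 × 12 = 132 periods.
Accumulation factor s(132|0.00841667) = 240.392676; FV = 5475 × 240.392676 = 1,316,149.9015

C$1,316,150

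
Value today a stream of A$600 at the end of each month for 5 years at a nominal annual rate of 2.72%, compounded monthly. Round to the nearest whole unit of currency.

A$33,624

With 12 periods per year: i = 0.00226667, n = 60.
Annuity factor a(60|0.00226667) = 56.039570; PV = 600 × 56.039570 = 33,623.7422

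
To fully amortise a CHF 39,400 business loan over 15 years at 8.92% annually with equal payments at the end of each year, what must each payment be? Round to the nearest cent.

PMT = 39400 / ( [1 − (1+0.0892)^(−15)] / 0.0892 ) = 39400 / 8.098898 = 4,864.8594

CHF 4,864.86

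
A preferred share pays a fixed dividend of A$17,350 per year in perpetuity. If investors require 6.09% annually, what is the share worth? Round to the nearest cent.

A$284,893.27

PV = C/r = 17350/0.0609 = 284,893.2677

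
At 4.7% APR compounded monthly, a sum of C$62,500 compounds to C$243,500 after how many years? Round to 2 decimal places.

28.99 years

Periodic rate i = 0.047/12 = 0.00391667.
n = ln(243500/62500) / ln(1+0.00391667) = ln(3.89600) / 0.003909 = 347.9009 months
= 347.9009/12 years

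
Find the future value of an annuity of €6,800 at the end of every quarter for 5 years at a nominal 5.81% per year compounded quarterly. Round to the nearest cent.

i = 0.0581/4 = 0.014525 per quarter; n = 5·4 = 20.
Accumulation factor s(20|0.014525) = 23.015825; FV = 6800 × 23.015825 = 156,507.6116

€156,507.61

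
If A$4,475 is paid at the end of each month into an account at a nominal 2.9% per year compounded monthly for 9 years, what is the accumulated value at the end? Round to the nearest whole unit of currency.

A$551,479

Periodic rate i = 0.029/12 = 0.00241667; n = 9 × 12 = 108 periods.
Accumulation factor s(108|0.00241667) = 123.235432; FV = 4475 × 123.235432 = 551,478.5564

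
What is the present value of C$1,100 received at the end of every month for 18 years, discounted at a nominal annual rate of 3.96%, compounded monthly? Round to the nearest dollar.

C$169,718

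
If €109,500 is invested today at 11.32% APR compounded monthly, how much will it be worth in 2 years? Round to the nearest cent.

With 12 periods per year: i = 0.00943333, n = 24.
FV = PV·(1+i)^n = 109,500 × 1.252747 = 137,175.8068

€137,175.81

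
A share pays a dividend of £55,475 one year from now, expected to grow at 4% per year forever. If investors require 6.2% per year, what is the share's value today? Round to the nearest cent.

£2,521,590.91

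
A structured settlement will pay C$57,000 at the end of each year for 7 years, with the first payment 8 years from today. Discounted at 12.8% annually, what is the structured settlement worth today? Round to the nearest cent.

C$109,168.75

Value one period before first payment (t=7): 57000 × [1 − (1+0.128)^(−7)] / 0.128 = 57000 × 4.450278 = 253,665.8693
PV₀ = 253,665.8693 / (1+0.128)^7 = 253,665.8693 / 2.323612 = 109,168.7504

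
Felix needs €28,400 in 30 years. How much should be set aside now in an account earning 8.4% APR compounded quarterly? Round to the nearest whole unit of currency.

i = 0.084/4 = 0.021 per quarter; n = 30·4 = 120.
Discount factor = (1+0.021)^(−120) = 0.082587; PV = 28,400 × 0.082587 = 2,345.4668

€2,345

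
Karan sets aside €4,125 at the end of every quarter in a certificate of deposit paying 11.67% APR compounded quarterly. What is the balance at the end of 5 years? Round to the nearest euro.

Periodic rate i = 0.1167/4 = 0.029175; n = 5 × 4 = 20 periods.
FV = PMT · [(1+i)^n − 1] / i = 4125 · 26.646015 = 109,914.8118

€109,915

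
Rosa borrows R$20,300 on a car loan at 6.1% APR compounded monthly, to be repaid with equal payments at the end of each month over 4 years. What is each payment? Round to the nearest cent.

Periodic rate i = 0.061/12 = 0.00508333; n = 4 × 12 = 48 periods.
Annuity-PV factor = 42.497304; PMT = 20300 / 42.497304 = 477.6774

R$477.68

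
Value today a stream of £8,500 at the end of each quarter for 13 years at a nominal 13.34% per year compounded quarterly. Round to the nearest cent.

£208,585.89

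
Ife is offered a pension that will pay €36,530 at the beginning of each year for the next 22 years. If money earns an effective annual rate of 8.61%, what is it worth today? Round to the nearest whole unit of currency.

€385,922

PV = PMT · [1 − (1+i)^(−n)] / i × (1+i) = 36530 · 10.564511 = 385,921.5830
(annuity-due: payments at period start, so ×(1+i).)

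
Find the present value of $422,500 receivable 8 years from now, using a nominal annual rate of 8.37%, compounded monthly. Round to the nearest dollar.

$216,787

Periodic rate i = 0.0837/12 = 0.006975; n = 8 × 12 = 96 periods.
Discount factor = (1+0.006975)^(−96) = 0.513105; PV = 422,500 × 0.513105 = 216,786.6900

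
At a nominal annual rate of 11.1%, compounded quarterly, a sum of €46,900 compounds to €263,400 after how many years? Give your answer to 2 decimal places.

Periodic rate i = 0.111/4 = 0.02775.
n = ln(263400/46900) / ln(1+0.02775) = ln(5.61620) / 0.027372 = 63.0447 quarters
= 63.0447/4 years

15.76 years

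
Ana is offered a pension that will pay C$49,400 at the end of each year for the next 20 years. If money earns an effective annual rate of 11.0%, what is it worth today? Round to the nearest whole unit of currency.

Annuity factor a(20|0.11) = 7.963328; PV = 49400 × 7.963328 = 393,388.4090

C$393,388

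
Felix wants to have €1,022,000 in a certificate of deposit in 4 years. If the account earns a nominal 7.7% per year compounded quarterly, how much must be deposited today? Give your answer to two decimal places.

€753,285.09

i = 0.077/4 = 0.01925 per quarter; n = 4·4 = 16.
Discount factor = (1+0.01925)^(−16) = 0.737070; PV = 1,022,000 × 0.737070 = 753,285.0942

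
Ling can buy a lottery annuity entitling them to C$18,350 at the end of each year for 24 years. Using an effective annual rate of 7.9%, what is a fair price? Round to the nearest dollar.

PV = PMT · [1 − (1+i)^(−n)] / i = 18350 · 10.617156 = 194,824.8175

C$194,825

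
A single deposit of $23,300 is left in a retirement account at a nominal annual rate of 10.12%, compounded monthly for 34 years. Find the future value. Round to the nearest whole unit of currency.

Periodic rate i = 0.1012/12 = 0.00843333; n = 34 × 12 = 408 periods.
FV = PV·(1+i)^n = 23,300 × 30.764836 = 716,820.6806

$716,821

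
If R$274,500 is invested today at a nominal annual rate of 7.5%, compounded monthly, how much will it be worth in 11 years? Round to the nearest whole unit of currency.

Periodic rate i = 0.075/12 = 0.00625; n = 11 × 12 = 132 periods.
FV = PV·(1+i)^n = 274,500 × 2.276030 = 624,770.1537

R$624,770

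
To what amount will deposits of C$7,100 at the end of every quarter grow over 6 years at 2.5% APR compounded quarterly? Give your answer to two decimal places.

C$183,227.73

Periodic rate i = 0.025/4 = 0.00625; n = 6 × 4 = 24 periods.
FV = 7100 × [(1+0.00625)^24 − 1] / 0.00625 = 7100 × 25.806723 = 183,227.7326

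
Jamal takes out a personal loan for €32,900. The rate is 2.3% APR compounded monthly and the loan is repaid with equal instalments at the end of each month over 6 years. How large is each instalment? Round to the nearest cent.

€489.64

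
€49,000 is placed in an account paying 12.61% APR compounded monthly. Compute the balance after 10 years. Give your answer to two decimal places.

€171,784.51

With 12 periods per year: i = 0.0105083, n = 120.
49,000 × (1+0.0105083)^120 = 49,000 × 3.505806 = 171,784.5107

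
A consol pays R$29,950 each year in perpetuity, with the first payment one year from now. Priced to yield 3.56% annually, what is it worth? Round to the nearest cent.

PV = C/r = 29950/0.0356 = 841,292.1348

R$841,292.13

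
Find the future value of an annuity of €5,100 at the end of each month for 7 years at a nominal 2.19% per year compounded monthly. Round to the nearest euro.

€462,526

With 12 periods per year: i = 0.001825, n = 84.
FV = PMT · [(1+i)^n − 1] / i = 5100 · 90.691384 = 462,526.0604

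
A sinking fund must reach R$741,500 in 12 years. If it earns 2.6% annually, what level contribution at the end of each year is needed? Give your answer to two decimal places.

R$53,446.09

FV-annuity factor = 13.873793; PMT = 741500 / 13.873793 = 53,446.0897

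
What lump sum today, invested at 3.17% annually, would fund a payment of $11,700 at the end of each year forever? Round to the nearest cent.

PV = PMT / i = 11700 / 0.0317 = 369,085.1735

$369,085.17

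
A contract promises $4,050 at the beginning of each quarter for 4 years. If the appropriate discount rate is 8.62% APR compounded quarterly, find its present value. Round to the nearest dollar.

$55,491

Periodic rate i = 0.0862/4 = 0.02155; n = 4 × 4 = 16 periods.
PV = PMT · [1 − (1+i)^(−n)] / i × (1+i) = 4050 · 13.701508 = 55,491.1085
(Beginning-of-period payments → annuity-due factor ×(1+i).)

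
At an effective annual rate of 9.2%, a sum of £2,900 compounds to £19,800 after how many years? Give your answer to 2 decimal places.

(1+i)^n = 19800/2900 = 6.82759, so n = ln 6.82759 / ln 1.092 = 21.8265 years

21.83 years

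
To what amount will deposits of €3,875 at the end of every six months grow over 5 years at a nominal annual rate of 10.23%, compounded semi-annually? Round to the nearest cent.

i = 0.1023/2 = 0.05115 per half-year; n = 5·2 = 10.
FV = 3875 × [(1+0.05115)^10 − 1] / 0.05115 = 3875 × 12.645613 = 49,001.7489

€49,001.75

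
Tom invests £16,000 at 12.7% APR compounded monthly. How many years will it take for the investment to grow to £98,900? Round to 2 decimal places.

14.42 years

Periodic rate i = 0.127/12 = 0.0105833.
(1+i)^n = 98900/16000 = 6.18125, so n = ln 6.18125 / ln 1.01058 = 173.0213 months
= 173.0213/12 years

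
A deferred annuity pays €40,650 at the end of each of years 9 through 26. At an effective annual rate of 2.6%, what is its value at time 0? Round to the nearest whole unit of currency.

€471,084

PV at t=8 (ordinary 18-year annuity): 40650 × a(18|0.026) = 40650 × 14.230381 = 578,464.9916
PV₀ = 578,464.9916 / (1+0.026)^8 = 578,464.9916 / 1.227945 = 471,083.8270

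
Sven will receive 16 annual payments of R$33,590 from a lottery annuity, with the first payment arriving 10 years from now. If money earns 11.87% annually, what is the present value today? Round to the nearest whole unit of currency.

R$85,982

PV at t=9 (ordinary 16-year annuity): 33590 × a(16|0.1187) = 33590 × 7.024590 = 235,955.9796
Discount back 9 years: 235,955.9796 × (1+0.1187)^(−9) = 235,955.9796 × 0.364399 = 85,982.1390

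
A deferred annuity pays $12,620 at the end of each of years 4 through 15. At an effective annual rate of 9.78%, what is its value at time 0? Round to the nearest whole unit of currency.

$65,700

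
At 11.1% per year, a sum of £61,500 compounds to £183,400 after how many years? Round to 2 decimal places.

10.38 years

(1+i)^n = 183400/61500 = 2.98211, so n = ln 2.98211 / ln 1.111 = 10.3803 years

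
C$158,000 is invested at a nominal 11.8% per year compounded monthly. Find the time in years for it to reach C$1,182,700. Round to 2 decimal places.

17.14 years

Periodic rate i = 0.118/12 = 0.00983333.
(1+i)^n = 1.1827e+06/158000 = 7.48544, so n = ln 7.48544 / ln 1.00983 = 205.7127 months
= 205.7127/12 years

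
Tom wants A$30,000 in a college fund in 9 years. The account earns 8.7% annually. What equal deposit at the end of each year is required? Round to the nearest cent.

A$2,333.10

FV-annuity factor = 12.858421; PMT = 30000 / 12.858421 = 2,333.1015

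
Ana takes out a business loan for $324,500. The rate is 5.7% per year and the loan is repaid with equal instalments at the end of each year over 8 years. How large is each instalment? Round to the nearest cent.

$51,637.44

Annuity-PV factor = 6.284200; PMT = 324500 / 6.284200 = 51,637.4363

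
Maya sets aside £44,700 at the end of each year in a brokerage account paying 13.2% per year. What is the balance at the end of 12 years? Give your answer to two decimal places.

Accumulation factor s(12|0.132) = 25.965797; FV = 44700 × 25.965797 = 1,160,671.1387

£1,160,671.14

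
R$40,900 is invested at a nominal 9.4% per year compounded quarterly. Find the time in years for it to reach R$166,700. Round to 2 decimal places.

Periodic rate i = 0.094/4 = 0.0235.
n = ln(166700/40900) / ln(1+0.0235) = ln(4.07579) / 0.023228 = 60.4898 quarters
= 60.4898/4 years

15.12 years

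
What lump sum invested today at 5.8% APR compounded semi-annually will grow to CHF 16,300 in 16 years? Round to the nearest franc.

i = 0.058/2 = 0.029 per half-year; n = 16·2 = 32.
Discount factor = (1+0.029)^(−32) = 0.400597; PV = 16,300 × 0.400597 = 6,529.7358

CHF 6,530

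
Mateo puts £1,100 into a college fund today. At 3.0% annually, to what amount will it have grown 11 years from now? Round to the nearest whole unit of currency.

£1,523

FV = 1,100 × (1 + 0.03)^11 = 1,522.6573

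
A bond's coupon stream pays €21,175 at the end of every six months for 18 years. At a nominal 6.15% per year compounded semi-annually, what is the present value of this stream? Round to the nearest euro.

With 2 periods per year: i = 0.03075, n = 36.
PV = 21175 × [1 − (1+0.03075)^(−36)] / 0.03075 = 21175 × 21.589964 = 457,167.4872

€457,167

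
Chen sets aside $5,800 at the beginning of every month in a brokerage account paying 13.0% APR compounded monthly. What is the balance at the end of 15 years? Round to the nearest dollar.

$3,222,951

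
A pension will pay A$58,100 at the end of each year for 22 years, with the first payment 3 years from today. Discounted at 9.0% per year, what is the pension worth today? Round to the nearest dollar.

A$461,750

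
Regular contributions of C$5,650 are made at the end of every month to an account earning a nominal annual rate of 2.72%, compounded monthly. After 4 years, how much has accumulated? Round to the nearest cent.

Periodic rate i = 0.0272/12 = 0.00226667; n = 4 × 12 = 48 periods.
FV = 5650 × [(1+0.00226667)^48 − 1] / 0.00226667 = 5650 × 50.647975 = 286,161.0585

C$286,161.06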